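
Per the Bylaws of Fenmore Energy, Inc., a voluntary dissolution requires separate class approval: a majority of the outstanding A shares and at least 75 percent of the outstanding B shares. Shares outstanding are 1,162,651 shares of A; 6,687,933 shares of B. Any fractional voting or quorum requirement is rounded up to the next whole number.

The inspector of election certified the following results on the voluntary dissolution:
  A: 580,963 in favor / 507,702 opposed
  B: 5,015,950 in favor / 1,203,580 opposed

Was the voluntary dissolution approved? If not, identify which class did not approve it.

Not approved — the A shares did not give the required vote.

A: a majority of 1162651 is 581326; 581,326 required, 580,963 in favor — not approved.
B: 3/4 of 6687933 = 5015949.75, rounded up to 5015950; 5,015,950 required, 5,015,950 in favor — approved.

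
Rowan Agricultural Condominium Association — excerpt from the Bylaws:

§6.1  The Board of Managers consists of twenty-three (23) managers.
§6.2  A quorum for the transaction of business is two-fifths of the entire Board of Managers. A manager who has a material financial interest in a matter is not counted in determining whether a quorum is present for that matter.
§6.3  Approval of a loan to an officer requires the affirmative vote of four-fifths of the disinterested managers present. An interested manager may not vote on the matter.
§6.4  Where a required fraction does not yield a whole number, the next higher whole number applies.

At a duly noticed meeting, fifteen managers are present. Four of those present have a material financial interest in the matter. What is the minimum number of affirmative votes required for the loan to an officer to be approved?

9

The loan to an officer requires four-fifths of the disinterested managers present (15 − 4 = 11).
4/5 of 11 = 8.80, rounded up to 9.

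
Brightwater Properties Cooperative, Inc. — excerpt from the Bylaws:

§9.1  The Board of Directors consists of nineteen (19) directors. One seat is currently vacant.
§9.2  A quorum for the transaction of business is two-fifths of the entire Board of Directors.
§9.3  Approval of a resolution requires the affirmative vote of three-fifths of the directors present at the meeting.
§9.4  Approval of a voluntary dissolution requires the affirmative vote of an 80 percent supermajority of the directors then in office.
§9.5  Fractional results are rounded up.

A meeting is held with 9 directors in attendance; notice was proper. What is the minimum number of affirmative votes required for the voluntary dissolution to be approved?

The voluntary dissolution requires four-fifths of the directors then in office (18).
4/5 of 18 = 14.40, rounded up to 15.
(Only 9 can vote, so the voluntary dissolution cannot pass at this meeting, but the required vote is still 15.)

15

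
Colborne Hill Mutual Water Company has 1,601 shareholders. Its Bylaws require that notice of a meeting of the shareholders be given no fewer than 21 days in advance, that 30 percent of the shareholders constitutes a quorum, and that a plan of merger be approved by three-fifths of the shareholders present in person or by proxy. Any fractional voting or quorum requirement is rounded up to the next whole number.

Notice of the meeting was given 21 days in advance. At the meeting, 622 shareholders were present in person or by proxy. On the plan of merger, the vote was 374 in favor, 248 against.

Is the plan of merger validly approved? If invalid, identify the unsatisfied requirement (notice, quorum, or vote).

Notice: 21 days given; 21 required. Satisfied.
Quorum: 30% of 1,601 = 480.30, rounded up to 481; 622 present. Satisfied.
Vote: requires three-fifths of those present (622); 3/5 of 622 = 373.20, rounded up to 374, so 374 needed; 374 in favor. Satisfied.

Valid — all requirements satisfied.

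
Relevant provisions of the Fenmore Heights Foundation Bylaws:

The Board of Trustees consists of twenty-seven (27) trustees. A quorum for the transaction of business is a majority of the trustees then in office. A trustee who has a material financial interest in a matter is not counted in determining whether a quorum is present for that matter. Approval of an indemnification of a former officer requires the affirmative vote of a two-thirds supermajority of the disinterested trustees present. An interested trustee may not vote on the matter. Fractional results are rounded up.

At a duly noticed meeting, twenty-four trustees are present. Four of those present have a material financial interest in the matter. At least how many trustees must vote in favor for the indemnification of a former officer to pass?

14

The indemnification of a former officer requires two-thirds of the disinterested trustees present (24 − 4 = 20).
2/3 of 20 = 13.33, rounded up to 14.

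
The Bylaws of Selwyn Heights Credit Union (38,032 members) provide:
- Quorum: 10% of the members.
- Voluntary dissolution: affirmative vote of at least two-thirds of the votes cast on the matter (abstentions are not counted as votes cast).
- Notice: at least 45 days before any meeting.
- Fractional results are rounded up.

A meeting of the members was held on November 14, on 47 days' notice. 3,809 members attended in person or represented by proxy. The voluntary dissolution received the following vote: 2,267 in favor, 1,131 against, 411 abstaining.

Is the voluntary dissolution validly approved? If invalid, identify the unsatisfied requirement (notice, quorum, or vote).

Notice: 47 days given; 45 required. Satisfied.
Quorum: 10% of 38,032 = 3,803.20, rounded up to 3,804; 3,809 present. Satisfied.
Vote: requires two-thirds of the votes cast (3,809 − 411 abstaining = 3,398); 2/3 of 3398 = 2265.33, rounded up to 2266, so 2,266 needed; 2,267 in favor. Satisfied.

Valid — all requirements satisfied.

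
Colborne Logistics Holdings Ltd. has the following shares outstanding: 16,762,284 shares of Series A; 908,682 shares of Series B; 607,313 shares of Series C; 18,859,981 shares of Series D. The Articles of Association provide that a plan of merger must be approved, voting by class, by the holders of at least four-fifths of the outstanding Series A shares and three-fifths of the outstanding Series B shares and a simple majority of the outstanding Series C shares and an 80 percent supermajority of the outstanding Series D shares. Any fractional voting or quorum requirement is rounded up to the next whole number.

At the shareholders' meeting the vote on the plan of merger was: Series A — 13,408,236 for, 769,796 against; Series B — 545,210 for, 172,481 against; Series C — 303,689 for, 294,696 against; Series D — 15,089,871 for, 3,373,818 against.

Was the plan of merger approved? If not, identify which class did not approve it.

Not approved — the Series A shares did not give the required vote.

Series A: 4/5 of 16762284 = 13409827.20, rounded up to 13409828; 13,409,828 required, 13,408,236 in favor — not approved.
Series B: 3/5 of 908682 = 545209.20, rounded up to 545210; 545,210 required, 545,210 in favor — approved.
Series C: a majority of 607313 is 303657; 303,657 required, 303,689 in favor — approved.
Series D: 4/5 of 18859981 = 15087984.80, rounded up to 15087985; 15,087,985 required, 15,089,871 in favor — approved.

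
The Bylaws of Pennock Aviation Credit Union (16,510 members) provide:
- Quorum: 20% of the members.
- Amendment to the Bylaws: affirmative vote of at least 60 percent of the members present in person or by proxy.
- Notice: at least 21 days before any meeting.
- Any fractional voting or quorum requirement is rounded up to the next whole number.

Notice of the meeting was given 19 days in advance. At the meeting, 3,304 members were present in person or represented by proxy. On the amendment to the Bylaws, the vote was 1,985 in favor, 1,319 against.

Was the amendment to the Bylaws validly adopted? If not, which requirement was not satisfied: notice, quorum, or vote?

Notice: 19 days given; 21 required. Not satisfied.
Quorum: 20% of 16,510 = 3,302; 3,304 present. Satisfied.
Vote: requires three-fifths of those present (3,304); 3/5 of 3304 = 1982.40, rounded up to 1983, so 1,983 needed; 1,985 in favor. Satisfied.

Invalid — notice requirement not satisfied.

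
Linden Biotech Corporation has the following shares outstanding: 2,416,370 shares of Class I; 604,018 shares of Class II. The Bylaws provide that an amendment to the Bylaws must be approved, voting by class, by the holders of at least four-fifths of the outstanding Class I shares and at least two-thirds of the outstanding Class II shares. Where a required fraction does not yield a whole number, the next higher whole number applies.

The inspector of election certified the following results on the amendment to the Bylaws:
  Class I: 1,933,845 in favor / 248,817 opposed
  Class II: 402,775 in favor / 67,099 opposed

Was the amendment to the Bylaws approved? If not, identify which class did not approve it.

Approved — every class gave the required vote.

Class I: 4/5 of 2416370 = 1933096; 1,933,096 required, 1,933,845 in favor — approved.
Class II: 2/3 of 604018 = 402678.67, rounded up to 402679; 402,679 required, 402,775 in favor — approved.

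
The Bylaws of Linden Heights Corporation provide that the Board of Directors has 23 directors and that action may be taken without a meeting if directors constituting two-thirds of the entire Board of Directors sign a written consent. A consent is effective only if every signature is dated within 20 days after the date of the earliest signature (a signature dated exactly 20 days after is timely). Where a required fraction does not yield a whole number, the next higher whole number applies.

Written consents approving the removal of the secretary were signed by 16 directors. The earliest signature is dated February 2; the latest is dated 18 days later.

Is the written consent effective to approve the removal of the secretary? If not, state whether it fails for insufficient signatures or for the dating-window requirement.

Signatures required: two-thirds of 23 — 2/3 of 23 = 15.33, rounded up to 16, so 16 needed; 16 signed. Sufficient.
Dating window: the latest signature is 18 days after the earliest; the limit is 20 days. Within the window.

Effective — both the signature and dating-window requirements are satisfied.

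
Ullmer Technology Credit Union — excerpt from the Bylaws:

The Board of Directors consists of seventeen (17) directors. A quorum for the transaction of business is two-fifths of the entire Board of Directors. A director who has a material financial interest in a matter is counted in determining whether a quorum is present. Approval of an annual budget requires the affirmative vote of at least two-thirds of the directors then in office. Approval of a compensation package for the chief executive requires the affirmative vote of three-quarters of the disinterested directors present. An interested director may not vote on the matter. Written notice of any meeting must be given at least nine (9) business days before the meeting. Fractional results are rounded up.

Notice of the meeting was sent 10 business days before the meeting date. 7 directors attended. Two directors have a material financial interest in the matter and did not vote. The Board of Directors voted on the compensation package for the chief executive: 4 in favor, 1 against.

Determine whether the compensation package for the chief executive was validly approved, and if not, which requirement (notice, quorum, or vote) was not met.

Valid — all requirements satisfied.

Notice: 10 business days given; 9 required (10 ≥ 9). Satisfied.
Quorum: 7 present (interested directors count toward quorum); quorum is 7. Satisfied.
Vote: the compensation package for the chief executive requires three-fourths of the disinterested directors present (7 − 2 = 5). 3/4 of 5 = 3.75, rounded up to 4, so 4 affirmative votes are needed; 4 voted in favor. Satisfied.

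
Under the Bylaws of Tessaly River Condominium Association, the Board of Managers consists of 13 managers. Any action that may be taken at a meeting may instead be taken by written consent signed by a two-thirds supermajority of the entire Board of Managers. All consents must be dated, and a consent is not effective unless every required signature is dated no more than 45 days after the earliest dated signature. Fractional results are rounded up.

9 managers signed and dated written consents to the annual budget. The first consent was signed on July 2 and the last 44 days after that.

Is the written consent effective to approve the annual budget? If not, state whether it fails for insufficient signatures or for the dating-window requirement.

Signatures required: a two-thirds supermajority of 13 — 2/3 of 13 = 8.67, rounded up to 9, so 9 needed; 9 signed. Sufficient.
Dating window: the latest signature is 44 days after the earliest; the limit is 45 days. Within the window.

Effective — both the signature and dating-window requirements are satisfied.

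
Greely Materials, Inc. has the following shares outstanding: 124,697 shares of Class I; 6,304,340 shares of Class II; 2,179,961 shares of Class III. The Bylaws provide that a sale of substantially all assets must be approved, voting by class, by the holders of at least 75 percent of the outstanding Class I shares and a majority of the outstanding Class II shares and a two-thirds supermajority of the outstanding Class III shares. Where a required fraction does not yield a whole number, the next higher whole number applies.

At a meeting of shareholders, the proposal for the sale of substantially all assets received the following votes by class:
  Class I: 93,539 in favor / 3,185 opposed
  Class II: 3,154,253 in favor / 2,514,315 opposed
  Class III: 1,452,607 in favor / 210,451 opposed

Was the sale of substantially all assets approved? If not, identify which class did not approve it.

Not approved — the Class III shares did not give the required vote.

Class I: 3/4 of 124697 = 93522.75, rounded up to 93523; 93,523 required, 93,539 in favor — approved.
Class II: a majority of 6304340 is 3152171; 3,152,171 required, 3,154,253 in favor — approved.
Class III: 2/3 of 2179961 = 1453307.33, rounded up to 1453308; 1,453,308 required, 1,452,607 in favor — not approved.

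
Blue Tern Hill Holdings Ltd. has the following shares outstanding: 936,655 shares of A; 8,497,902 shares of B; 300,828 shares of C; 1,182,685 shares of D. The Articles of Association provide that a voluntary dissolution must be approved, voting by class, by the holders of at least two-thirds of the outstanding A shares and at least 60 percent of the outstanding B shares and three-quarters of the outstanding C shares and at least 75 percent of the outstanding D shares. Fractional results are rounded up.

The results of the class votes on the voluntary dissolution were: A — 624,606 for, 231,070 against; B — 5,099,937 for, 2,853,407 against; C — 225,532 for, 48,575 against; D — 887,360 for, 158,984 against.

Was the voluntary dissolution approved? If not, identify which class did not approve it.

A: 2/3 of 936655 = 624436.67, rounded up to 624437; 624,437 required, 624,606 in favor — approved.
B: 3/5 of 8497902 = 5098741.20, rounded up to 5098742; 5,098,742 required, 5,099,937 in favor — approved.
C: 3/4 of 300828 = 225621; 225,621 required, 225,532 in favor — not approved.
D: 3/4 of 1182685 = 887013.75, rounded up to 887014; 887,014 required, 887,360 in favor — approved.

Not approved — the C shares did not give the required vote.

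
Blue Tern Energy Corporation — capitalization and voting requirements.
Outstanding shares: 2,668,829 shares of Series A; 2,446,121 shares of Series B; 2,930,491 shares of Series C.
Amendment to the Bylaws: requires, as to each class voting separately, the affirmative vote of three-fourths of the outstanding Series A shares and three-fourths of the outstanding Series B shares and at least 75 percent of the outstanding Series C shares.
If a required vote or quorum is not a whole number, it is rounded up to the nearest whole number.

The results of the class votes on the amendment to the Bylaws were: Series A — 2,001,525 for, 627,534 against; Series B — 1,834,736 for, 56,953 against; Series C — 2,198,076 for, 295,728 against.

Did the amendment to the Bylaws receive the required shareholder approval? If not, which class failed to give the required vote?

Not approved — the Series A shares did not give the required vote.

Series A: 3/4 of 2668829 = 2001621.75, rounded up to 2001622; 2,001,622 required, 2,001,525 in favor — not approved.
Series B: 3/4 of 2446121 = 1834590.75, rounded up to 1834591; 1,834,591 required, 1,834,736 in favor — approved.
Series C: 3/4 of 2930491 = 2197868.25, rounded up to 2197869; 2,197,869 required, 2,198,076 in favor — approved.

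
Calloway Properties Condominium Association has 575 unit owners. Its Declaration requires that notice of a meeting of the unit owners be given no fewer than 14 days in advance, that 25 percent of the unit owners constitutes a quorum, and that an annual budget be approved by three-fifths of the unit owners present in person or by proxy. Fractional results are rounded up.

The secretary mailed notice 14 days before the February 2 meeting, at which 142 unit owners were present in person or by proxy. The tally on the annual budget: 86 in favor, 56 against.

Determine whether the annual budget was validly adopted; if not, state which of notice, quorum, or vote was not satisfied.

Notice: 14 days given; 14 required. Satisfied.
Quorum: 25% of 575 = 143.75, rounded up to 144; 142 present. Not satisfied.
Vote: requires three-fifths of those present (142); 3/5 of 142 = 85.20, rounded up to 86, so 86 needed; 86 in favor. Satisfied.

Invalid — quorum requirement not satisfied.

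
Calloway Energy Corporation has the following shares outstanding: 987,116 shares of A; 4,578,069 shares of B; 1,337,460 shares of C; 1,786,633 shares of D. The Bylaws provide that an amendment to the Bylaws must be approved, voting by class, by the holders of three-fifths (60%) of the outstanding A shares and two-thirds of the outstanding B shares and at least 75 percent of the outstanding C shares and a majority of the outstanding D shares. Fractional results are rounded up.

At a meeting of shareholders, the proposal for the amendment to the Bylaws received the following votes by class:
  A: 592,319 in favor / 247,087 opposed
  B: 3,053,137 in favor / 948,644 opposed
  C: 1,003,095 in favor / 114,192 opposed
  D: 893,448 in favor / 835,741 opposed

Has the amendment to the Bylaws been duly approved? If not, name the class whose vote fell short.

A: 3/5 of 987116 = 592269.60, rounded up to 592270; 592,270 required, 592,319 in favor — approved.
B: 2/3 of 4578069 = 3052046; 3,052,046 required, 3,053,137 in favor — approved.
C: 3/4 of 1337460 = 1003095; 1,003,095 required, 1,003,095 in favor — approved.
D: a majority of 1786633 is 893317; 893,317 required, 893,448 in favor — approved.

Approved — every class gave the required vote.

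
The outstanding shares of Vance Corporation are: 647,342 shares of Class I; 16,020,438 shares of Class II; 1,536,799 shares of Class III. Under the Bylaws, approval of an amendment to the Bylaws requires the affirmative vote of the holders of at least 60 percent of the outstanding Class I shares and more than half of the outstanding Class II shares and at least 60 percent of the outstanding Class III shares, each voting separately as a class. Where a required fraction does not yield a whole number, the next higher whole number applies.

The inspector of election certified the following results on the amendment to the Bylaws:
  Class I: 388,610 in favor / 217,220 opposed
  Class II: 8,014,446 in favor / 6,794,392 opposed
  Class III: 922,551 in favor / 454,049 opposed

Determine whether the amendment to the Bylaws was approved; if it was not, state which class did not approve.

Class I: 3/5 of 647342 = 388405.20, rounded up to 388406; 388,406 required, 388,610 in favor — approved.
Class II: a majority of 16020438 is 8010220; 8,010,220 required, 8,014,446 in favor — approved.
Class III: 3/5 of 1536799 = 922079.40, rounded up to 922080; 922,080 required, 922,551 in favor — approved.

Approved — every class gave the required vote.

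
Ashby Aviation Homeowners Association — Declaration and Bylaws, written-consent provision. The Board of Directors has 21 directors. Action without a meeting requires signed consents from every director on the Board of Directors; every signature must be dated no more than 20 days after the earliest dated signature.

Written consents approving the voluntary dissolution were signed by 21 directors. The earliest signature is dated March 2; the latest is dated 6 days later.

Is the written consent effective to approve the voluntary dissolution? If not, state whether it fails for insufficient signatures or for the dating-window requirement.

Signatures required: all of 21 — unanimous means all 21, so 21 needed; 21 signed. Sufficient.
Dating window: the latest signature is 6 days after the earliest; the limit is 20 days. Within the window.

Effective — both the signature and dating-window requirements are satisfied.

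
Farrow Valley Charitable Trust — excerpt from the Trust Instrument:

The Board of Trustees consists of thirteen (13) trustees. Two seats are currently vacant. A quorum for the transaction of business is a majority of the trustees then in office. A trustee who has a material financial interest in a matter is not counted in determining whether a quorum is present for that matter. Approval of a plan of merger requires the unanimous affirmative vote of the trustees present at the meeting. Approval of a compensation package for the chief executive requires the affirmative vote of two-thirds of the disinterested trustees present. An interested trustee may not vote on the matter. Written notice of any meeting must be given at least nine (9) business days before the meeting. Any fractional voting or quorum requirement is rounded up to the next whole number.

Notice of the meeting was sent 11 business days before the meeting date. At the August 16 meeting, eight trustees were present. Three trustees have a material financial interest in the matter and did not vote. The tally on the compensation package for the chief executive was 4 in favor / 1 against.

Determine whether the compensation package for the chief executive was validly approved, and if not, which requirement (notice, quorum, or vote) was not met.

Notice: 11 business days given; 9 required (11 ≥ 9). Satisfied.
Quorum: 8 present, but the 3 interested trustees do not count, leaving 5. Quorum is 6. Not satisfied.
Vote: the compensation package for the chief executive requires two-thirds of the disinterested trustees present (8 − 3 = 5). 2/3 of 5 = 3.33, rounded up to 4, so 4 affirmative votes are needed; 4 voted in favor. Satisfied. (Moot — without a quorum no business can be validly transacted.)

Invalid — quorum requirement not satisfied.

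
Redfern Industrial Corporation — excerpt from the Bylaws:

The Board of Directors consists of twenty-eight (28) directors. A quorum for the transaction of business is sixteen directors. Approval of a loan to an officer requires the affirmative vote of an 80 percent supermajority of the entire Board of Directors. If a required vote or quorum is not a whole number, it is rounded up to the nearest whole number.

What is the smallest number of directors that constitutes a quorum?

16

The quorum is fixed at 16.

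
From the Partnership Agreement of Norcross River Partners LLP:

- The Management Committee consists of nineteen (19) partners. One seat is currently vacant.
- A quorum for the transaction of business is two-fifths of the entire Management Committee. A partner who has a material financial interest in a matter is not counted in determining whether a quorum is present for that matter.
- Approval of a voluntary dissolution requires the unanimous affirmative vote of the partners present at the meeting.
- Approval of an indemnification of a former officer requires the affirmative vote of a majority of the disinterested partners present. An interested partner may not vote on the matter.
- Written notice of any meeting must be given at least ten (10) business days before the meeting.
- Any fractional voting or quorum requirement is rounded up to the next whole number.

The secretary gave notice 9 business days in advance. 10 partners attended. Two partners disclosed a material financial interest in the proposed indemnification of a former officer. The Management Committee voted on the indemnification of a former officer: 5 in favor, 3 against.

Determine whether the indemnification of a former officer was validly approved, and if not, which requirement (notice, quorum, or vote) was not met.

Invalid — notice requirement not satisfied.

Notice: 9 business days given; 10 required (9 < 10). Not satisfied.
Quorum: 10 present, but the 2 interested partners do not count, leaving 8. Quorum is 8. Satisfied.
Vote: the indemnification of a former officer requires a majority of the disinterested partners present (10 − 2 = 8). A majority of 8 is 5, so 5 affirmative votes are needed; 5 voted in favor. Satisfied.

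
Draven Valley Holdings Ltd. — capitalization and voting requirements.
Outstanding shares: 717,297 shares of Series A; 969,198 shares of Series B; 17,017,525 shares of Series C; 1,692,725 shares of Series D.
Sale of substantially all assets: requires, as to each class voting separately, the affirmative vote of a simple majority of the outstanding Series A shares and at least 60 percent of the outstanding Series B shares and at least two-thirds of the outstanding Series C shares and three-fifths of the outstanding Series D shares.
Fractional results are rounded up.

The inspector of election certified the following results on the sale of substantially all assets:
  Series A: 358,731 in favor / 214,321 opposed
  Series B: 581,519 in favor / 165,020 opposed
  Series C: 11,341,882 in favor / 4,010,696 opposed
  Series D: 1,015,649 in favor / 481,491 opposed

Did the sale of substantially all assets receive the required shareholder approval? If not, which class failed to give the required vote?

Not approved — the Series C shares did not give the required vote.

Series A: a majority of 717297 is 358649; 358,649 required, 358,731 in favor — approved.
Series B: 3/5 of 969198 = 581518.80, rounded up to 581519; 581,519 required, 581,519 in favor — approved.
Series C: 2/3 of 17017525 = 11345016.67, rounded up to 11345017; 11,345,017 required, 11,341,882 in favor — not approved.
Series D: 3/5 of 1692725 = 1015635; 1,015,635 required, 1,015,649 in favor — approved.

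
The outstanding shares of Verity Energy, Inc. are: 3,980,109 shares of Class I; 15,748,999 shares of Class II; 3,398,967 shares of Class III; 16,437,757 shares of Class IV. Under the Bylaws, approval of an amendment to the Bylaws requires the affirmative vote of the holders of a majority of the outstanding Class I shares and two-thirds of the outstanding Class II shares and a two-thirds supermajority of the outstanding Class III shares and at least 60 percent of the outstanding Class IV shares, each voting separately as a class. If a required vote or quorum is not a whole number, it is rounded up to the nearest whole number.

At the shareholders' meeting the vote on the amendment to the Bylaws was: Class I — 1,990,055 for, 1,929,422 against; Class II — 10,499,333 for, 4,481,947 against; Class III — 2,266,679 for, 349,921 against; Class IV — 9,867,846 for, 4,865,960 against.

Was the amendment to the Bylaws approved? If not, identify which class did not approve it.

Approved — every class gave the required vote.

Class I: a majority of 3980109 is 1990055; 1,990,055 required, 1,990,055 in favor — approved.
Class II: 2/3 of 15748999 = 10499332.67, rounded up to 10499333; 10,499,333 required, 10,499,333 in favor — approved.
Class III: 2/3 of 3398967 = 2265978; 2,265,978 required, 2,266,679 in favor — approved.
Class IV: 3/5 of 16437757 = 9862654.20, rounded up to 9862655; 9,862,655 required, 9,867,846 in favor — approved.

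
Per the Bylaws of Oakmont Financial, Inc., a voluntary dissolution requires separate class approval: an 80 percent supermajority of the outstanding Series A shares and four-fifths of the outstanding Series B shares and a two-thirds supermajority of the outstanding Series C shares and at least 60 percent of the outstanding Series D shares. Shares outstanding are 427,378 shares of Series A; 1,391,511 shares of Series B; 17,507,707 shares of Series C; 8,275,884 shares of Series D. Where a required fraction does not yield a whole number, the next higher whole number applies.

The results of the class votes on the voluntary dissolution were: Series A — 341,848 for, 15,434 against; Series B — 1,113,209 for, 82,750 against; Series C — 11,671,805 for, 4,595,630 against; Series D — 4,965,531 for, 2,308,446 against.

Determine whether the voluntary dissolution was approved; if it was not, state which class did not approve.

Series A: 4/5 of 427378 = 341902.40, rounded up to 341903; 341,903 required, 341,848 in favor — not approved.
Series B: 4/5 of 1391511 = 1113208.80, rounded up to 1113209; 1,113,209 required, 1,113,209 in favor — approved.
Series C: 2/3 of 17507707 = 11671804.67, rounded up to 11671805; 11,671,805 required, 11,671,805 in favor — approved.
Series D: 3/5 of 8275884 = 4965530.40, rounded up to 4965531; 4,965,531 required, 4,965,531 in favor — approved.

Not approved — the Series A shares did not give the required vote.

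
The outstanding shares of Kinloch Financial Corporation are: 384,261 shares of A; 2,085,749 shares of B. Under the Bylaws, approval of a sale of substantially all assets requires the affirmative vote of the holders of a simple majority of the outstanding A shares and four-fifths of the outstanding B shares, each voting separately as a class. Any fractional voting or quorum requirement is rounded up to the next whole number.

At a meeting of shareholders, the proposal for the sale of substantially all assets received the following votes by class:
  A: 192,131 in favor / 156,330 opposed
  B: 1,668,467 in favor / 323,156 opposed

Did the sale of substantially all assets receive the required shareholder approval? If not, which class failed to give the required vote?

A: a majority of 384261 is 192131; 192,131 required, 192,131 in favor — approved.
B: 4/5 of 2085749 = 1668599.20, rounded up to 1668600; 1,668,600 required, 1,668,467 in favor — not approved.

Not approved — the B shares did not give the required vote.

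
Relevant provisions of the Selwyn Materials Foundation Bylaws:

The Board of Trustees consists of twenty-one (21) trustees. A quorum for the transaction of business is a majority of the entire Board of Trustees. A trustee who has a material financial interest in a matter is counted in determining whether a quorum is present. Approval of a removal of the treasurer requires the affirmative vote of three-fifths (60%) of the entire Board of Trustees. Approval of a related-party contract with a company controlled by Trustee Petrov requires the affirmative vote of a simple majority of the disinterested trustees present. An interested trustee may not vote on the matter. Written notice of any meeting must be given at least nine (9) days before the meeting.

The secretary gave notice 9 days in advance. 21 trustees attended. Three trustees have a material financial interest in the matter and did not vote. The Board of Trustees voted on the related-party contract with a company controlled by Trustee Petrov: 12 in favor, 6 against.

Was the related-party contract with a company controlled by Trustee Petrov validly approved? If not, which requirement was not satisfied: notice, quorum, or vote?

Notice: 9 days given; 9 required (9 ≥ 9). Satisfied.
Quorum: 21 present (interested trustees count toward quorum); quorum is 11. Satisfied.
Vote: the related-party contract with a company controlled by Trustee Petrov requires a majority of the disinterested trustees present (21 − 3 = 18). A majority of 18 is 10, so 10 affirmative votes are needed; 12 voted in favor. Satisfied.

Valid — all requirements satisfied.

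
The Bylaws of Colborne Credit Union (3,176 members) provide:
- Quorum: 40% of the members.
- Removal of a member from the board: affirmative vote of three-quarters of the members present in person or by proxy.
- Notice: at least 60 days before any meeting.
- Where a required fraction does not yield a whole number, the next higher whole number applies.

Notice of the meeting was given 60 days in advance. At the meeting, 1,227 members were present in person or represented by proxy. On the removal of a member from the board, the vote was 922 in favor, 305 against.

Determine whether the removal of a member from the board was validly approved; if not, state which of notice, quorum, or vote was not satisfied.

Invalid — quorum requirement not satisfied.

Notice: 60 days given; 60 required. Satisfied.
Quorum: 40% of 3,176 = 1,270.40, rounded up to 1,271; 1,227 present. Not satisfied.
Vote: requires three-fourths of those present (1,227); 3/4 of 1227 = 920.25, rounded up to 921, so 921 needed; 922 in favor. Satisfied.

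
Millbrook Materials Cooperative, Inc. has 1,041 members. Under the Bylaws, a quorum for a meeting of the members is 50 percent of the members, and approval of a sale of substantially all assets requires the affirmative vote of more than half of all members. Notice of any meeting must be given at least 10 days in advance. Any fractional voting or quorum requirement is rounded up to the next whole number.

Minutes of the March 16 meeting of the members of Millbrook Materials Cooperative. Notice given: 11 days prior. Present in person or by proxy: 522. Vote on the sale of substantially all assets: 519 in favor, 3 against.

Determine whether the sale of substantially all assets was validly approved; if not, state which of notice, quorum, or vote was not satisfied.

Notice: 11 days given; 10 required. Satisfied.
Quorum: 50% of 1,041 = 520.50, rounded up to 521; 522 present. Satisfied.
Vote: requires a majority of all members (1,041); a majority of 1041 is 521, so 521 needed; 519 in favor. Not satisfied.

Invalid — vote requirement not satisfied.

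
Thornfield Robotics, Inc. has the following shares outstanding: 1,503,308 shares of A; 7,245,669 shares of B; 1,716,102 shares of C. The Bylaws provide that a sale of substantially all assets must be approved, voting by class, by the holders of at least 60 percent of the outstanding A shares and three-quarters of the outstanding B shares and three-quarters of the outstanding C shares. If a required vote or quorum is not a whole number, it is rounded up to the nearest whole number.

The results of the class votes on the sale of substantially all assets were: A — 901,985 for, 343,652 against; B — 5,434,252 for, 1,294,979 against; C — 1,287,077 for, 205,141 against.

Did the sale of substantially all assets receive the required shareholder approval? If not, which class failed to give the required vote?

Approved — every class gave the required vote.

A: 3/5 of 1503308 = 901984.80, rounded up to 901985; 901,985 required, 901,985 in favor — approved.
B: 3/4 of 7245669 = 5434251.75, rounded up to 5434252; 5,434,252 required, 5,434,252 in favor — approved.
C: 3/4 of 1716102 = 1287076.50, rounded up to 1287077; 1,287,077 required, 1,287,077 in favor — approved.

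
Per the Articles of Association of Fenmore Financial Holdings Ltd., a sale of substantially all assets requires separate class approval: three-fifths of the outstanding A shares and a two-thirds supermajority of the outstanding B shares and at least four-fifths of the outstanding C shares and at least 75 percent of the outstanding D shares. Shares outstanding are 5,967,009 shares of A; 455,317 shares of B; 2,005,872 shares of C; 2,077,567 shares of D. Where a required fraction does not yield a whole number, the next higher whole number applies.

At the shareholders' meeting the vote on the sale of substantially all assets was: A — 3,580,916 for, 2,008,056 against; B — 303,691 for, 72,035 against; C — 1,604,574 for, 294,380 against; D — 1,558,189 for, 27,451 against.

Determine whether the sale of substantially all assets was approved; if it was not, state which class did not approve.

Not approved — the C shares did not give the required vote.

A: 3/5 of 5967009 = 3580205.40, rounded up to 3580206; 3,580,206 required, 3,580,916 in favor — approved.
B: 2/3 of 455317 = 303544.67, rounded up to 303545; 303,545 required, 303,691 in favor — approved.
C: 4/5 of 2005872 = 1604697.60, rounded up to 1604698; 1,604,698 required, 1,604,574 in favor — not approved.
D: 3/4 of 2077567 = 1558175.25, rounded up to 1558176; 1,558,176 required, 1,558,189 in favor — approved.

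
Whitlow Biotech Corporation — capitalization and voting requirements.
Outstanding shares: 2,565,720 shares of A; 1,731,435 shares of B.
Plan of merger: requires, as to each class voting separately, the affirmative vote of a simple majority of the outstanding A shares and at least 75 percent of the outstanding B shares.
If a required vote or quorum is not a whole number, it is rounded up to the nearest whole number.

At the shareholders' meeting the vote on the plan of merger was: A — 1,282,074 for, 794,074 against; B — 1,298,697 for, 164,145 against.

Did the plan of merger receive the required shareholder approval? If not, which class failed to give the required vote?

A: a majority of 2565720 is 1282861; 1,282,861 required, 1,282,074 in favor — not approved.
B: 3/4 of 1731435 = 1298576.25, rounded up to 1298577; 1,298,577 required, 1,298,697 in favor — approved.

Not approved — the A shares did not give the required vote.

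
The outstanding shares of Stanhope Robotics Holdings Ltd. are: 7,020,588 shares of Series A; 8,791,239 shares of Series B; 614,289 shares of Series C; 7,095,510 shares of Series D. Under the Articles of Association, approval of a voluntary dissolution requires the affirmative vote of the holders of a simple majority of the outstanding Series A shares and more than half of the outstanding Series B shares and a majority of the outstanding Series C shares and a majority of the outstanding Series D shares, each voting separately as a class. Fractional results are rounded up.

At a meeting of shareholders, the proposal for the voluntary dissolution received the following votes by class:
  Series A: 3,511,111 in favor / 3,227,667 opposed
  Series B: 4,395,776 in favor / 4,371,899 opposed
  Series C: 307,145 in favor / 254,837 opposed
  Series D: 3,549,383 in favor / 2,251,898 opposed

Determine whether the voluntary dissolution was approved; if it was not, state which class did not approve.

Approved — every class gave the required vote.

Series A: a majority of 7020588 is 3510295; 3,510,295 required, 3,511,111 in favor — approved.
Series B: a majority of 8791239 is 4395620; 4,395,620 required, 4,395,776 in favor — approved.
Series C: a majority of 614289 is 307145; 307,145 required, 307,145 in favor — approved.
Series D: a majority of 7095510 is 3547756; 3,547,756 required, 3,549,383 in favor — approved.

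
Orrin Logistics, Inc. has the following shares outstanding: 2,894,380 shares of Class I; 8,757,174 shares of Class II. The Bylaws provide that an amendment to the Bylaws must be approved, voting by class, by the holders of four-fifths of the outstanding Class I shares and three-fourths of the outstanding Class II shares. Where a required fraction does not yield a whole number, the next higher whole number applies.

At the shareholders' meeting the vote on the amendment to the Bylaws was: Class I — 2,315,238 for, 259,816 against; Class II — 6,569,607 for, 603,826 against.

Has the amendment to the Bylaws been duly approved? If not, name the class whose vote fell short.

Class I: 4/5 of 2894380 = 2315504; 2,315,504 required, 2,315,238 in favor — not approved.
Class II: 3/4 of 8757174 = 6567880.50, rounded up to 6567881; 6,567,881 required, 6,569,607 in favor — approved.

Not approved — the Class I shares did not give the required vote.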